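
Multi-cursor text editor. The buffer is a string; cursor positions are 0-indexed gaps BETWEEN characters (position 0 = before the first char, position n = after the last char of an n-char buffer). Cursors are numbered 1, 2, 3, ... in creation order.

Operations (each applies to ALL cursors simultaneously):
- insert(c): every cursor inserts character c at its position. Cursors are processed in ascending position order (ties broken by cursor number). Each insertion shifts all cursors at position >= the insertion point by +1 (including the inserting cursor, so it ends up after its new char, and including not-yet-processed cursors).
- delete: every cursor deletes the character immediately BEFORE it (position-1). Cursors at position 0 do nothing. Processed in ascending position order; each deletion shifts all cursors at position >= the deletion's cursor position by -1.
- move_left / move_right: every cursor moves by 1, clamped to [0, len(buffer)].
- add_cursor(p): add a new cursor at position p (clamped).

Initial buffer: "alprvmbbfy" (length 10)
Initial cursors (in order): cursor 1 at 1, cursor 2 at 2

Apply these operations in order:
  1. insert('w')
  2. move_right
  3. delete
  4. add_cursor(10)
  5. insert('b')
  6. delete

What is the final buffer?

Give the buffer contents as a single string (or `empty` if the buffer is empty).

Answer: awwrvmbbfy

Derivation:
After op 1 (insert('w')): buffer="awlwprvmbbfy" (len 12), cursors c1@2 c2@4, authorship .1.2........
After op 2 (move_right): buffer="awlwprvmbbfy" (len 12), cursors c1@3 c2@5, authorship .1.2........
After op 3 (delete): buffer="awwrvmbbfy" (len 10), cursors c1@2 c2@3, authorship .12.......
After op 4 (add_cursor(10)): buffer="awwrvmbbfy" (len 10), cursors c1@2 c2@3 c3@10, authorship .12.......
After op 5 (insert('b')): buffer="awbwbrvmbbfyb" (len 13), cursors c1@3 c2@5 c3@13, authorship .1122.......3
After op 6 (delete): buffer="awwrvmbbfy" (len 10), cursors c1@2 c2@3 c3@10, authorship .12.......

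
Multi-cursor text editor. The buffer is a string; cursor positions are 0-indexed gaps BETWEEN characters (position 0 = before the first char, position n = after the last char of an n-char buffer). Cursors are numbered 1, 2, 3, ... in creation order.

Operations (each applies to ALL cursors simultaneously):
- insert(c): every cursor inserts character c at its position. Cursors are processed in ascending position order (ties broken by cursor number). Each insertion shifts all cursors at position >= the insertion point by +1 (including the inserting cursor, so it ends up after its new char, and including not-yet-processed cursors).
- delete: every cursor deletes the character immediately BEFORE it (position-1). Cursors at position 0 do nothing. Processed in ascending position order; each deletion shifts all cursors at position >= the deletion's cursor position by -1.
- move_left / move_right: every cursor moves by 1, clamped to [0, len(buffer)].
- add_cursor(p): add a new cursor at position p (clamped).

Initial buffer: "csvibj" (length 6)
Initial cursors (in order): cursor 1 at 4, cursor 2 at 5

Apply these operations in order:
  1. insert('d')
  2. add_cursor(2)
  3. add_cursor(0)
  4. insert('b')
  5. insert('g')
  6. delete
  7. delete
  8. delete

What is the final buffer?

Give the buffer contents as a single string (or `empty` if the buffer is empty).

Answer: cvibj

Derivation:
After op 1 (insert('d')): buffer="csvidbdj" (len 8), cursors c1@5 c2@7, authorship ....1.2.
After op 2 (add_cursor(2)): buffer="csvidbdj" (len 8), cursors c3@2 c1@5 c2@7, authorship ....1.2.
After op 3 (add_cursor(0)): buffer="csvidbdj" (len 8), cursors c4@0 c3@2 c1@5 c2@7, authorship ....1.2.
After op 4 (insert('b')): buffer="bcsbvidbbdbj" (len 12), cursors c4@1 c3@4 c1@8 c2@11, authorship 4..3..11.22.
After op 5 (insert('g')): buffer="bgcsbgvidbgbdbgj" (len 16), cursors c4@2 c3@6 c1@11 c2@15, authorship 44..33..111.222.
After op 6 (delete): buffer="bcsbvidbbdbj" (len 12), cursors c4@1 c3@4 c1@8 c2@11, authorship 4..3..11.22.
After op 7 (delete): buffer="csvidbdj" (len 8), cursors c4@0 c3@2 c1@5 c2@7, authorship ....1.2.
After op 8 (delete): buffer="cvibj" (len 5), cursors c4@0 c3@1 c1@3 c2@4, authorship .....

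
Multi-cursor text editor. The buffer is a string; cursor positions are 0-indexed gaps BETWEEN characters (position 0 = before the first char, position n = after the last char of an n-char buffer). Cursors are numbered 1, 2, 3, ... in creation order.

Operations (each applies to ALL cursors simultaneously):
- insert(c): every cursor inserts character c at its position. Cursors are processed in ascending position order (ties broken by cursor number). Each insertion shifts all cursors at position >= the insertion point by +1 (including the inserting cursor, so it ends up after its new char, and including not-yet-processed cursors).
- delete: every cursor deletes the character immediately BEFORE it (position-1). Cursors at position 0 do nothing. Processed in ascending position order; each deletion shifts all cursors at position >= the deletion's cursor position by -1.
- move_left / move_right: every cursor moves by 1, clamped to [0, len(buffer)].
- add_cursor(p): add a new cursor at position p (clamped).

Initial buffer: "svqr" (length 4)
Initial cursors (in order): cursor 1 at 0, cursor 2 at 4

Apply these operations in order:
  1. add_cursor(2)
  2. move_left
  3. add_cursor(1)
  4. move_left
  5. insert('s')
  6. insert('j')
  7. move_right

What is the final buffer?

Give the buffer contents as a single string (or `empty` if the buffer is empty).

After op 1 (add_cursor(2)): buffer="svqr" (len 4), cursors c1@0 c3@2 c2@4, authorship ....
After op 2 (move_left): buffer="svqr" (len 4), cursors c1@0 c3@1 c2@3, authorship ....
After op 3 (add_cursor(1)): buffer="svqr" (len 4), cursors c1@0 c3@1 c4@1 c2@3, authorship ....
After op 4 (move_left): buffer="svqr" (len 4), cursors c1@0 c3@0 c4@0 c2@2, authorship ....
After op 5 (insert('s')): buffer="ssssvsqr" (len 8), cursors c1@3 c3@3 c4@3 c2@6, authorship 134..2..
After op 6 (insert('j')): buffer="sssjjjsvsjqr" (len 12), cursors c1@6 c3@6 c4@6 c2@10, authorship 134134..22..
After op 7 (move_right): buffer="sssjjjsvsjqr" (len 12), cursors c1@7 c3@7 c4@7 c2@11, authorship 134134..22..

Answer: sssjjjsvsjqr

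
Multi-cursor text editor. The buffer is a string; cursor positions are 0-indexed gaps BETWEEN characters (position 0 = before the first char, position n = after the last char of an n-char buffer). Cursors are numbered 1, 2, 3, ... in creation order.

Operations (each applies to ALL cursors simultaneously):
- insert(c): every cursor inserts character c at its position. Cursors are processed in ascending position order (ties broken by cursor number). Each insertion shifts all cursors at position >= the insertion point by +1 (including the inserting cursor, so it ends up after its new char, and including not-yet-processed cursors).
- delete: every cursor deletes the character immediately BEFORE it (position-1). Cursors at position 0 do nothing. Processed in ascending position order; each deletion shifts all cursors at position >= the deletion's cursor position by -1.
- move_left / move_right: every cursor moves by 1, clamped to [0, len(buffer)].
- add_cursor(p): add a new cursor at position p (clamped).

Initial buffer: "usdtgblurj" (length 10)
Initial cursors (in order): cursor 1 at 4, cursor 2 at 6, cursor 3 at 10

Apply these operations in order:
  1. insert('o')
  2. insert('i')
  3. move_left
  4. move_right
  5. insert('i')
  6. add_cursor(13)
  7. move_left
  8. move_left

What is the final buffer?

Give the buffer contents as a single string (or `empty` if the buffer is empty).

After op 1 (insert('o')): buffer="usdtogbolurjo" (len 13), cursors c1@5 c2@8 c3@13, authorship ....1..2....3
After op 2 (insert('i')): buffer="usdtoigboilurjoi" (len 16), cursors c1@6 c2@10 c3@16, authorship ....11..22....33
After op 3 (move_left): buffer="usdtoigboilurjoi" (len 16), cursors c1@5 c2@9 c3@15, authorship ....11..22....33
After op 4 (move_right): buffer="usdtoigboilurjoi" (len 16), cursors c1@6 c2@10 c3@16, authorship ....11..22....33
After op 5 (insert('i')): buffer="usdtoiigboiilurjoii" (len 19), cursors c1@7 c2@12 c3@19, authorship ....111..222....333
After op 6 (add_cursor(13)): buffer="usdtoiigboiilurjoii" (len 19), cursors c1@7 c2@12 c4@13 c3@19, authorship ....111..222....333
After op 7 (move_left): buffer="usdtoiigboiilurjoii" (len 19), cursors c1@6 c2@11 c4@12 c3@18, authorship ....111..222....333
After op 8 (move_left): buffer="usdtoiigboiilurjoii" (len 19), cursors c1@5 c2@10 c4@11 c3@17, authorship ....111..222....333

Answer: usdtoiigboiilurjoii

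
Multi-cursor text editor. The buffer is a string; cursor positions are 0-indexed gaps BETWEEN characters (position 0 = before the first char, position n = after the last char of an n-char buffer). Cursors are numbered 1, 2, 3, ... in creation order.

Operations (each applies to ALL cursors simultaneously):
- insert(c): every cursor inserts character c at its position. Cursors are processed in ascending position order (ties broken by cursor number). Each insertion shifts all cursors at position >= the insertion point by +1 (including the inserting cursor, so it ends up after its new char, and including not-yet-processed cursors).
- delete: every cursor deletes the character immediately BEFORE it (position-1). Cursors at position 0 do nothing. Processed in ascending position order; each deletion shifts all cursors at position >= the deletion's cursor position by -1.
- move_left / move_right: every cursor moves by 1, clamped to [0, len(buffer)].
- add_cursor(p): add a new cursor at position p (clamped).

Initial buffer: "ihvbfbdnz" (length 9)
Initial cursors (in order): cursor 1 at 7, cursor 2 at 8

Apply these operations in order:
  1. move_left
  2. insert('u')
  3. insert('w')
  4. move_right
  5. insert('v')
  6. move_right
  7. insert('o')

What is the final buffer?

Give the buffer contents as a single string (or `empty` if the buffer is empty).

After op 1 (move_left): buffer="ihvbfbdnz" (len 9), cursors c1@6 c2@7, authorship .........
After op 2 (insert('u')): buffer="ihvbfbudunz" (len 11), cursors c1@7 c2@9, authorship ......1.2..
After op 3 (insert('w')): buffer="ihvbfbuwduwnz" (len 13), cursors c1@8 c2@11, authorship ......11.22..
After op 4 (move_right): buffer="ihvbfbuwduwnz" (len 13), cursors c1@9 c2@12, authorship ......11.22..
After op 5 (insert('v')): buffer="ihvbfbuwdvuwnvz" (len 15), cursors c1@10 c2@14, authorship ......11.122.2.
After op 6 (move_right): buffer="ihvbfbuwdvuwnvz" (len 15), cursors c1@11 c2@15, authorship ......11.122.2.
After op 7 (insert('o')): buffer="ihvbfbuwdvuownvzo" (len 17), cursors c1@12 c2@17, authorship ......11.1212.2.2

Answer: ihvbfbuwdvuownvzo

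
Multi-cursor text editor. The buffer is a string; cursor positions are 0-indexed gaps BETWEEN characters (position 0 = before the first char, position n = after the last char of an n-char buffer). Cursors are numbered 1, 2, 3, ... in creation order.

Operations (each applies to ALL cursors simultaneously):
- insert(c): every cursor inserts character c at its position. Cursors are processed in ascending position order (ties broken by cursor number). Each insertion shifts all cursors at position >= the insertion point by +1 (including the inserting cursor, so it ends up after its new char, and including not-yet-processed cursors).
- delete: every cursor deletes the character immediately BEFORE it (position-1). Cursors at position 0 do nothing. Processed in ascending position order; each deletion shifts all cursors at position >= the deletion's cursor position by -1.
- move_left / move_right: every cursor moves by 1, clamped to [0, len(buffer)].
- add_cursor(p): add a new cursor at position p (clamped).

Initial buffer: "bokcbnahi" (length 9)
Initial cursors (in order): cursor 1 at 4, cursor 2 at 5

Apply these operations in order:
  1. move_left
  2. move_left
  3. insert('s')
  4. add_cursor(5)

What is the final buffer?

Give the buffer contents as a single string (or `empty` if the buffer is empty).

Answer: boskscbnahi

Derivation:
After op 1 (move_left): buffer="bokcbnahi" (len 9), cursors c1@3 c2@4, authorship .........
After op 2 (move_left): buffer="bokcbnahi" (len 9), cursors c1@2 c2@3, authorship .........
After op 3 (insert('s')): buffer="boskscbnahi" (len 11), cursors c1@3 c2@5, authorship ..1.2......
After op 4 (add_cursor(5)): buffer="boskscbnahi" (len 11), cursors c1@3 c2@5 c3@5, authorship ..1.2......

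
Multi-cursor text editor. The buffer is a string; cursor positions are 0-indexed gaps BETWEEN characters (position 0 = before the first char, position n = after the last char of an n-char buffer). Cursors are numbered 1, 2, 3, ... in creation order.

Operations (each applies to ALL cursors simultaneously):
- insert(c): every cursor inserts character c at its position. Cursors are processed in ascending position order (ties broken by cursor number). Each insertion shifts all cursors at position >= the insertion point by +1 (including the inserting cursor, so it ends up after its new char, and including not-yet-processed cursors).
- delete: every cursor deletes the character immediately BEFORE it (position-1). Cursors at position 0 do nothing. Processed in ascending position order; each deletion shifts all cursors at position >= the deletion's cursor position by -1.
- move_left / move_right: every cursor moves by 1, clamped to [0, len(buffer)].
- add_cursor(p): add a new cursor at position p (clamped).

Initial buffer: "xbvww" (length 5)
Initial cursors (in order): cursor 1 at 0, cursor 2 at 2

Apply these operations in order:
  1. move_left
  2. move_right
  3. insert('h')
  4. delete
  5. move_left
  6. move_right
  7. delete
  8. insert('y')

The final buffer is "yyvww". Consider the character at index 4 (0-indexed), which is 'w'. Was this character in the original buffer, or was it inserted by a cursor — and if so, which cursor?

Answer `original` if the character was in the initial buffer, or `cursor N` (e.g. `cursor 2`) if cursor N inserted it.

After op 1 (move_left): buffer="xbvww" (len 5), cursors c1@0 c2@1, authorship .....
After op 2 (move_right): buffer="xbvww" (len 5), cursors c1@1 c2@2, authorship .....
After op 3 (insert('h')): buffer="xhbhvww" (len 7), cursors c1@2 c2@4, authorship .1.2...
After op 4 (delete): buffer="xbvww" (len 5), cursors c1@1 c2@2, authorship .....
After op 5 (move_left): buffer="xbvww" (len 5), cursors c1@0 c2@1, authorship .....
After op 6 (move_right): buffer="xbvww" (len 5), cursors c1@1 c2@2, authorship .....
After op 7 (delete): buffer="vww" (len 3), cursors c1@0 c2@0, authorship ...
After op 8 (insert('y')): buffer="yyvww" (len 5), cursors c1@2 c2@2, authorship 12...
Authorship (.=original, N=cursor N): 1 2 . . .
Index 4: author = original

Answer: original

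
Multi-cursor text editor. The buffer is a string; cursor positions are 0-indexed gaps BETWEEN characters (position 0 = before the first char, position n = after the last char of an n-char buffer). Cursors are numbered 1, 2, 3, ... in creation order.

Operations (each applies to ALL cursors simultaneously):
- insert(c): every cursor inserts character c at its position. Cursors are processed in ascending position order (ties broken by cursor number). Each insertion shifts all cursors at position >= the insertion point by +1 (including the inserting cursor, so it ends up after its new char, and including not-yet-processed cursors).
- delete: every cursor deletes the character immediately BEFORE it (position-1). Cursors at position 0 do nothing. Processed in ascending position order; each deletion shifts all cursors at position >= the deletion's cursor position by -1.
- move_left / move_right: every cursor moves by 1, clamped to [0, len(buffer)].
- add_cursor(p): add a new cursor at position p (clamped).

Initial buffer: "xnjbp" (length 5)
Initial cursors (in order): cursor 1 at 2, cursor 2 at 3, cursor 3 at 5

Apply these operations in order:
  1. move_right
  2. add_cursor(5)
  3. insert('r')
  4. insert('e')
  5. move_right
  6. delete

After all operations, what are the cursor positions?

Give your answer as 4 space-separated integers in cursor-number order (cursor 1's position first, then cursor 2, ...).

After op 1 (move_right): buffer="xnjbp" (len 5), cursors c1@3 c2@4 c3@5, authorship .....
After op 2 (add_cursor(5)): buffer="xnjbp" (len 5), cursors c1@3 c2@4 c3@5 c4@5, authorship .....
After op 3 (insert('r')): buffer="xnjrbrprr" (len 9), cursors c1@4 c2@6 c3@9 c4@9, authorship ...1.2.34
After op 4 (insert('e')): buffer="xnjrebreprree" (len 13), cursors c1@5 c2@8 c3@13 c4@13, authorship ...11.22.3434
After op 5 (move_right): buffer="xnjrebreprree" (len 13), cursors c1@6 c2@9 c3@13 c4@13, authorship ...11.22.3434
After op 6 (delete): buffer="xnjrererr" (len 9), cursors c1@5 c2@7 c3@9 c4@9, authorship ...112234

Answer: 5 7 9 9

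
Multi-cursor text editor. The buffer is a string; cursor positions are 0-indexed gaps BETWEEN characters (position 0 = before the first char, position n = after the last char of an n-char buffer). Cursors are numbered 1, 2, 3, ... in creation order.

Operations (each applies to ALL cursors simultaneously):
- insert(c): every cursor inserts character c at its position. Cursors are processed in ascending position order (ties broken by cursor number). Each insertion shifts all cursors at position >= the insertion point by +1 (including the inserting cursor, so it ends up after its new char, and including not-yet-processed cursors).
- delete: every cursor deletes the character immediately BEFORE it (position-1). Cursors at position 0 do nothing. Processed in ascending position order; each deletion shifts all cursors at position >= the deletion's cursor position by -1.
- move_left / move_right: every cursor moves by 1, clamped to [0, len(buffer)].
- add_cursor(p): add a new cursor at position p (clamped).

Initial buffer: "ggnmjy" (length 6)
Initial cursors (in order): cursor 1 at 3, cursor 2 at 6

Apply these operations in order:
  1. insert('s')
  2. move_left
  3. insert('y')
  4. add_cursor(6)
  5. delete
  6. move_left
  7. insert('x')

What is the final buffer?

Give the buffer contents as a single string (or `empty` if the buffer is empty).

Answer: ggxnxsjxys

Derivation:
After op 1 (insert('s')): buffer="ggnsmjys" (len 8), cursors c1@4 c2@8, authorship ...1...2
After op 2 (move_left): buffer="ggnsmjys" (len 8), cursors c1@3 c2@7, authorship ...1...2
After op 3 (insert('y')): buffer="ggnysmjyys" (len 10), cursors c1@4 c2@9, authorship ...11...22
After op 4 (add_cursor(6)): buffer="ggnysmjyys" (len 10), cursors c1@4 c3@6 c2@9, authorship ...11...22
After op 5 (delete): buffer="ggnsjys" (len 7), cursors c1@3 c3@4 c2@6, authorship ...1..2
After op 6 (move_left): buffer="ggnsjys" (len 7), cursors c1@2 c3@3 c2@5, authorship ...1..2
After op 7 (insert('x')): buffer="ggxnxsjxys" (len 10), cursors c1@3 c3@5 c2@8, authorship ..1.31.2.2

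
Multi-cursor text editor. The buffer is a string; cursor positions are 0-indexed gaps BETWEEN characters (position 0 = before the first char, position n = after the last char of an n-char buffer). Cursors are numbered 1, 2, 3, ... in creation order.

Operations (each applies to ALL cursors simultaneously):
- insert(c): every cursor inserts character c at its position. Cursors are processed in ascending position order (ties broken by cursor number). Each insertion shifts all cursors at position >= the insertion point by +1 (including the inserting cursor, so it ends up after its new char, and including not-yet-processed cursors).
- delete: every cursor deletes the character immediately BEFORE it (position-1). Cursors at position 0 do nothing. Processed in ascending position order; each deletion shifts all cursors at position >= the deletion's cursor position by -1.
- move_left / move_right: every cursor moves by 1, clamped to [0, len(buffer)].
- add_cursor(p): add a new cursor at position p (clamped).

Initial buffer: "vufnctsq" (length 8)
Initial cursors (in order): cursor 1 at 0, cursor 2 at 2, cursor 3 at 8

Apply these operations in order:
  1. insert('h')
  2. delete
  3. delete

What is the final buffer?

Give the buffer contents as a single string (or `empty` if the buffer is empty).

Answer: vfncts

Derivation:
After op 1 (insert('h')): buffer="hvuhfnctsqh" (len 11), cursors c1@1 c2@4 c3@11, authorship 1..2......3
After op 2 (delete): buffer="vufnctsq" (len 8), cursors c1@0 c2@2 c3@8, authorship ........
After op 3 (delete): buffer="vfncts" (len 6), cursors c1@0 c2@1 c3@6, authorship ......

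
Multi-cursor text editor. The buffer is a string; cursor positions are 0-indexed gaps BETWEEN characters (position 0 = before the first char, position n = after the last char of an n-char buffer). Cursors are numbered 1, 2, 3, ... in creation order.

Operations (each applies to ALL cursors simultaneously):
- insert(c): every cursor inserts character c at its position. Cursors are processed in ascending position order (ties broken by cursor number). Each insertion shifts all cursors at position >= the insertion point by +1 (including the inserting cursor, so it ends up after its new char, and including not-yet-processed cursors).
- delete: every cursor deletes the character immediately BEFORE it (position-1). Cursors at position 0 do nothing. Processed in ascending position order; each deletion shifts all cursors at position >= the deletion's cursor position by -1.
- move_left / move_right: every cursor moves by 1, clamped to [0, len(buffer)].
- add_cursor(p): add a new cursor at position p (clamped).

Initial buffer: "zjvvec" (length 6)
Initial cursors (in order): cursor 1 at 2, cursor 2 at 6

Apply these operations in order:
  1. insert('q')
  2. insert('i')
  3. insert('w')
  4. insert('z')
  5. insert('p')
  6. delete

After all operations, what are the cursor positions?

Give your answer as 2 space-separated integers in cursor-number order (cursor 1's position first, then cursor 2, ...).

Answer: 6 14

Derivation:
After op 1 (insert('q')): buffer="zjqvvecq" (len 8), cursors c1@3 c2@8, authorship ..1....2
After op 2 (insert('i')): buffer="zjqivvecqi" (len 10), cursors c1@4 c2@10, authorship ..11....22
After op 3 (insert('w')): buffer="zjqiwvvecqiw" (len 12), cursors c1@5 c2@12, authorship ..111....222
After op 4 (insert('z')): buffer="zjqiwzvvecqiwz" (len 14), cursors c1@6 c2@14, authorship ..1111....2222
After op 5 (insert('p')): buffer="zjqiwzpvvecqiwzp" (len 16), cursors c1@7 c2@16, authorship ..11111....22222
After op 6 (delete): buffer="zjqiwzvvecqiwz" (len 14), cursors c1@6 c2@14, authorship ..1111....2222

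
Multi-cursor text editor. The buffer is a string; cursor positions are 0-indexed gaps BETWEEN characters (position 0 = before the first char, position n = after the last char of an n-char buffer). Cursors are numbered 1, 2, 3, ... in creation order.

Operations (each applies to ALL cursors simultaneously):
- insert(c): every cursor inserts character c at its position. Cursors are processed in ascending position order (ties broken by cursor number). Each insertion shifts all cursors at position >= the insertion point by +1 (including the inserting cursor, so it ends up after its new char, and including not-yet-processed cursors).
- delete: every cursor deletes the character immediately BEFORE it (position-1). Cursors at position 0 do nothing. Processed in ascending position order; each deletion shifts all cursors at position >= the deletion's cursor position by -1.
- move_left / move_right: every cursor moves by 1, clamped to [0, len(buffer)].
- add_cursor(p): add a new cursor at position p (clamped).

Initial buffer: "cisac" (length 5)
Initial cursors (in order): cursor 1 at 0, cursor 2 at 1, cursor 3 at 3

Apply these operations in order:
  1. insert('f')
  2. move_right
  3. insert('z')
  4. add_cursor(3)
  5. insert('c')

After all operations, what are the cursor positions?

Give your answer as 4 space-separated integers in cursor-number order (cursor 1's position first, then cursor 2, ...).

After op 1 (insert('f')): buffer="fcfisfac" (len 8), cursors c1@1 c2@3 c3@6, authorship 1.2..3..
After op 2 (move_right): buffer="fcfisfac" (len 8), cursors c1@2 c2@4 c3@7, authorship 1.2..3..
After op 3 (insert('z')): buffer="fczfizsfazc" (len 11), cursors c1@3 c2@6 c3@10, authorship 1.12.2.3.3.
After op 4 (add_cursor(3)): buffer="fczfizsfazc" (len 11), cursors c1@3 c4@3 c2@6 c3@10, authorship 1.12.2.3.3.
After op 5 (insert('c')): buffer="fczccfizcsfazcc" (len 15), cursors c1@5 c4@5 c2@9 c3@14, authorship 1.1142.22.3.33.

Answer: 5 9 14 5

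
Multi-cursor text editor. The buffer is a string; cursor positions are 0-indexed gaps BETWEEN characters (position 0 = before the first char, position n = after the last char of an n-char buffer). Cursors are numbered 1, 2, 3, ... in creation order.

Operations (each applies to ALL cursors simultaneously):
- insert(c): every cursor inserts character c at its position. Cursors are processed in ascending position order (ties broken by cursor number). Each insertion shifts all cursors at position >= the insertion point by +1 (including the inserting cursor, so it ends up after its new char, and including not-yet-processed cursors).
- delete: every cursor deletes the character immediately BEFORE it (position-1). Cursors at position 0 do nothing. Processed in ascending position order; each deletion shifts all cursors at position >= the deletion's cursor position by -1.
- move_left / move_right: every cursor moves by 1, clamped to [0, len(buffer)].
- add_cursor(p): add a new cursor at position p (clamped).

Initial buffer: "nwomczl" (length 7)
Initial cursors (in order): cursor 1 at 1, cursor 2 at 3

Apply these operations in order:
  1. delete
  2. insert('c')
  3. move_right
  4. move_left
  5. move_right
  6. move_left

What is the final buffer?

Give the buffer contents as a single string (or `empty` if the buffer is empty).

After op 1 (delete): buffer="wmczl" (len 5), cursors c1@0 c2@1, authorship .....
After op 2 (insert('c')): buffer="cwcmczl" (len 7), cursors c1@1 c2@3, authorship 1.2....
After op 3 (move_right): buffer="cwcmczl" (len 7), cursors c1@2 c2@4, authorship 1.2....
After op 4 (move_left): buffer="cwcmczl" (len 7), cursors c1@1 c2@3, authorship 1.2....
After op 5 (move_right): buffer="cwcmczl" (len 7), cursors c1@2 c2@4, authorship 1.2....
After op 6 (move_left): buffer="cwcmczl" (len 7), cursors c1@1 c2@3, authorship 1.2....

Answer: cwcmczl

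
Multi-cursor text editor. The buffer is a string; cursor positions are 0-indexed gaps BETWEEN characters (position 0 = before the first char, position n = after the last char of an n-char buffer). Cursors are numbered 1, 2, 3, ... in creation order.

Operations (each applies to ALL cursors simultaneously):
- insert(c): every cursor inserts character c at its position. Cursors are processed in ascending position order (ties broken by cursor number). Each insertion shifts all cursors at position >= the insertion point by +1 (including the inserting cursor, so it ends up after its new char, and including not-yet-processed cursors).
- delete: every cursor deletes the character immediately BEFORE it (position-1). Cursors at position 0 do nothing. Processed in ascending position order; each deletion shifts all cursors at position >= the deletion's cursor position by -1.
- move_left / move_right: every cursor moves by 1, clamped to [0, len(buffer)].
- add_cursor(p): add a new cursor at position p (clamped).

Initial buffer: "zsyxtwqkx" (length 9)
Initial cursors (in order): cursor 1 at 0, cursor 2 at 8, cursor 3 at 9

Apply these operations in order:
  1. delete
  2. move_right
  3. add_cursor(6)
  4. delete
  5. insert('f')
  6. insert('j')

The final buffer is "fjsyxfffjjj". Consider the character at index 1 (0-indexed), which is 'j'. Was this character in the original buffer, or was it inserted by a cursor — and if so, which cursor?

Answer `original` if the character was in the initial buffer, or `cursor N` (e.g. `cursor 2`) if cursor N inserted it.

After op 1 (delete): buffer="zsyxtwq" (len 7), cursors c1@0 c2@7 c3@7, authorship .......
After op 2 (move_right): buffer="zsyxtwq" (len 7), cursors c1@1 c2@7 c3@7, authorship .......
After op 3 (add_cursor(6)): buffer="zsyxtwq" (len 7), cursors c1@1 c4@6 c2@7 c3@7, authorship .......
After op 4 (delete): buffer="syx" (len 3), cursors c1@0 c2@3 c3@3 c4@3, authorship ...
After op 5 (insert('f')): buffer="fsyxfff" (len 7), cursors c1@1 c2@7 c3@7 c4@7, authorship 1...234
After op 6 (insert('j')): buffer="fjsyxfffjjj" (len 11), cursors c1@2 c2@11 c3@11 c4@11, authorship 11...234234
Authorship (.=original, N=cursor N): 1 1 . . . 2 3 4 2 3 4
Index 1: author = 1

Answer: cursor 1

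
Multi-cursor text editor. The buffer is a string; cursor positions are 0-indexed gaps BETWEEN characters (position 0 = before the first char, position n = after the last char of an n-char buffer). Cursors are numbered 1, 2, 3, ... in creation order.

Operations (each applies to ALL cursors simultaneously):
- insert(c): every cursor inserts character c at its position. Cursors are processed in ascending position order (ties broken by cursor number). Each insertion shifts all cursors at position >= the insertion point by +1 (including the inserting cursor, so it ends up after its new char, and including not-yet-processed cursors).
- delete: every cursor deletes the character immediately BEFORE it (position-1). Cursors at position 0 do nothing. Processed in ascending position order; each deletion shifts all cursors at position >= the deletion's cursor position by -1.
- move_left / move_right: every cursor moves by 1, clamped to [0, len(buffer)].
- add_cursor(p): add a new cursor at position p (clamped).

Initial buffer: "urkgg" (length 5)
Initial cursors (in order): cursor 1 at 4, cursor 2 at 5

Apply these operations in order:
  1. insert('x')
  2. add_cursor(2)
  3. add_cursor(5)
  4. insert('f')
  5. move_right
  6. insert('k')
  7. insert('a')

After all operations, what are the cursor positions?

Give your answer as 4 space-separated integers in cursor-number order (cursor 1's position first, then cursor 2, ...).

Answer: 15 19 6 15

Derivation:
After op 1 (insert('x')): buffer="urkgxgx" (len 7), cursors c1@5 c2@7, authorship ....1.2
After op 2 (add_cursor(2)): buffer="urkgxgx" (len 7), cursors c3@2 c1@5 c2@7, authorship ....1.2
After op 3 (add_cursor(5)): buffer="urkgxgx" (len 7), cursors c3@2 c1@5 c4@5 c2@7, authorship ....1.2
After op 4 (insert('f')): buffer="urfkgxffgxf" (len 11), cursors c3@3 c1@8 c4@8 c2@11, authorship ..3..114.22
After op 5 (move_right): buffer="urfkgxffgxf" (len 11), cursors c3@4 c1@9 c4@9 c2@11, authorship ..3..114.22
After op 6 (insert('k')): buffer="urfkkgxffgkkxfk" (len 15), cursors c3@5 c1@12 c4@12 c2@15, authorship ..3.3.114.14222
After op 7 (insert('a')): buffer="urfkkagxffgkkaaxfka" (len 19), cursors c3@6 c1@15 c4@15 c2@19, authorship ..3.33.114.14142222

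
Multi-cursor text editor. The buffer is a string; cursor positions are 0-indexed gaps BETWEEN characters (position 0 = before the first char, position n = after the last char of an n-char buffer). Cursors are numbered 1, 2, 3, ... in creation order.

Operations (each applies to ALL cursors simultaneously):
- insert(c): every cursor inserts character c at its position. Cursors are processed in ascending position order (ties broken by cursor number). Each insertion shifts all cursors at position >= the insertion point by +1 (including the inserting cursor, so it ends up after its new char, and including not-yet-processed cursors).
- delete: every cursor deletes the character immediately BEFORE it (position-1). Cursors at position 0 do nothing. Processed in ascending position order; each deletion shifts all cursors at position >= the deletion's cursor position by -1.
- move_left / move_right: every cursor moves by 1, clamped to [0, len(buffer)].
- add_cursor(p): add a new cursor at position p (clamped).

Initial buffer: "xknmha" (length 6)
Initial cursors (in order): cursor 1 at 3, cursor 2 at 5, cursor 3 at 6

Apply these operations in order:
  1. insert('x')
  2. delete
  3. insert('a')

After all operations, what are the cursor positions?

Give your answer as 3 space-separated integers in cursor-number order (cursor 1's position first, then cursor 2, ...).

Answer: 4 7 9

Derivation:
After op 1 (insert('x')): buffer="xknxmhxax" (len 9), cursors c1@4 c2@7 c3@9, authorship ...1..2.3
After op 2 (delete): buffer="xknmha" (len 6), cursors c1@3 c2@5 c3@6, authorship ......
After op 3 (insert('a')): buffer="xknamhaaa" (len 9), cursors c1@4 c2@7 c3@9, authorship ...1..2.3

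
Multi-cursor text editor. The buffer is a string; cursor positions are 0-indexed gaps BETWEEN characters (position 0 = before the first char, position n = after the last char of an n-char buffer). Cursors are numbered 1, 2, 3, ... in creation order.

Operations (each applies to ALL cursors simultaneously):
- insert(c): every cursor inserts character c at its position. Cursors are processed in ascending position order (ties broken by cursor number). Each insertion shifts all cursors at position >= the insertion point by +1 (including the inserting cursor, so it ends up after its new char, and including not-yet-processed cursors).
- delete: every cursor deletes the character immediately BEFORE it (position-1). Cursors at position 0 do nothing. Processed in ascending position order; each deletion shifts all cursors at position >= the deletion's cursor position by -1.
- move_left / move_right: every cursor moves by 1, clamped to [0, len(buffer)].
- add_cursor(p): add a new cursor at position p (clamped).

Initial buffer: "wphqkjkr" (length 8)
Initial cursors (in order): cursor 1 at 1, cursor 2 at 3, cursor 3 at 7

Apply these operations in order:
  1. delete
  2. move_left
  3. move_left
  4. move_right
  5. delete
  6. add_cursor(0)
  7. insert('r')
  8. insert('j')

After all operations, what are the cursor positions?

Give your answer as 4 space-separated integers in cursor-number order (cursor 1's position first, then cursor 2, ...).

After op 1 (delete): buffer="pqkjr" (len 5), cursors c1@0 c2@1 c3@4, authorship .....
After op 2 (move_left): buffer="pqkjr" (len 5), cursors c1@0 c2@0 c3@3, authorship .....
After op 3 (move_left): buffer="pqkjr" (len 5), cursors c1@0 c2@0 c3@2, authorship .....
After op 4 (move_right): buffer="pqkjr" (len 5), cursors c1@1 c2@1 c3@3, authorship .....
After op 5 (delete): buffer="qjr" (len 3), cursors c1@0 c2@0 c3@1, authorship ...
After op 6 (add_cursor(0)): buffer="qjr" (len 3), cursors c1@0 c2@0 c4@0 c3@1, authorship ...
After op 7 (insert('r')): buffer="rrrqrjr" (len 7), cursors c1@3 c2@3 c4@3 c3@5, authorship 124.3..
After op 8 (insert('j')): buffer="rrrjjjqrjjr" (len 11), cursors c1@6 c2@6 c4@6 c3@9, authorship 124124.33..

Answer: 6 6 9 6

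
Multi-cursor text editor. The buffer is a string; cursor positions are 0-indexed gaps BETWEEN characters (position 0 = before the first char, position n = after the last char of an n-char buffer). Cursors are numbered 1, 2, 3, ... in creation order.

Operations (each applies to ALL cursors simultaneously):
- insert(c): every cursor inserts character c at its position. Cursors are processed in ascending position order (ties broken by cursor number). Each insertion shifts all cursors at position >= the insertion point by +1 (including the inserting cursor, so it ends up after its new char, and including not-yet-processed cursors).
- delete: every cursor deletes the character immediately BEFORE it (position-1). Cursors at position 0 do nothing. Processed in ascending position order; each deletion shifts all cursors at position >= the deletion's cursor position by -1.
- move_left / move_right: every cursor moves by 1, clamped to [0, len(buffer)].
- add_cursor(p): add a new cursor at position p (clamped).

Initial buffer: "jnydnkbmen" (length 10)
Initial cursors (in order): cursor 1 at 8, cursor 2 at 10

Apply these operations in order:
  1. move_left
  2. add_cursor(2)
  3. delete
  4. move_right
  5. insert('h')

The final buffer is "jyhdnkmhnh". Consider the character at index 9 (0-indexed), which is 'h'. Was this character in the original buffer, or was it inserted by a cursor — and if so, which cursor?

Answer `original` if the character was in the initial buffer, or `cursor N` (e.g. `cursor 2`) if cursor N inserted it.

Answer: cursor 2

Derivation:
After op 1 (move_left): buffer="jnydnkbmen" (len 10), cursors c1@7 c2@9, authorship ..........
After op 2 (add_cursor(2)): buffer="jnydnkbmen" (len 10), cursors c3@2 c1@7 c2@9, authorship ..........
After op 3 (delete): buffer="jydnkmn" (len 7), cursors c3@1 c1@5 c2@6, authorship .......
After op 4 (move_right): buffer="jydnkmn" (len 7), cursors c3@2 c1@6 c2@7, authorship .......
After op 5 (insert('h')): buffer="jyhdnkmhnh" (len 10), cursors c3@3 c1@8 c2@10, authorship ..3....1.2
Authorship (.=original, N=cursor N): . . 3 . . . . 1 . 2
Index 9: author = 2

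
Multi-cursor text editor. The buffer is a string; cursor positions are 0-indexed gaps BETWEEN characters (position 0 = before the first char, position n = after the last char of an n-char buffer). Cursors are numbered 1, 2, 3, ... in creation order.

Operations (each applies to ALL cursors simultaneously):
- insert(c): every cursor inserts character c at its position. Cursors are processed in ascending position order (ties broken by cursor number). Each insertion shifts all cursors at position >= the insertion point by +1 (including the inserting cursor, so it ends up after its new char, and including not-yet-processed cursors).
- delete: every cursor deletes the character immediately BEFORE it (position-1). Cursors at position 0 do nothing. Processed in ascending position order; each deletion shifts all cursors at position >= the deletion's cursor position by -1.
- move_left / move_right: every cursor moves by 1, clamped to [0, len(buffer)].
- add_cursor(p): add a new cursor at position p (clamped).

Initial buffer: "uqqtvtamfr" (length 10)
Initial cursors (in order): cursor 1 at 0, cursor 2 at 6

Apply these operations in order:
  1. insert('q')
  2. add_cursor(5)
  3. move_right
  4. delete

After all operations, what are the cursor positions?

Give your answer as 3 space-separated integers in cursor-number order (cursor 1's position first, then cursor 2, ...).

After op 1 (insert('q')): buffer="quqqtvtqamfr" (len 12), cursors c1@1 c2@8, authorship 1......2....
After op 2 (add_cursor(5)): buffer="quqqtvtqamfr" (len 12), cursors c1@1 c3@5 c2@8, authorship 1......2....
After op 3 (move_right): buffer="quqqtvtqamfr" (len 12), cursors c1@2 c3@6 c2@9, authorship 1......2....
After op 4 (delete): buffer="qqqttqmfr" (len 9), cursors c1@1 c3@4 c2@6, authorship 1....2...

Answer: 1 6 4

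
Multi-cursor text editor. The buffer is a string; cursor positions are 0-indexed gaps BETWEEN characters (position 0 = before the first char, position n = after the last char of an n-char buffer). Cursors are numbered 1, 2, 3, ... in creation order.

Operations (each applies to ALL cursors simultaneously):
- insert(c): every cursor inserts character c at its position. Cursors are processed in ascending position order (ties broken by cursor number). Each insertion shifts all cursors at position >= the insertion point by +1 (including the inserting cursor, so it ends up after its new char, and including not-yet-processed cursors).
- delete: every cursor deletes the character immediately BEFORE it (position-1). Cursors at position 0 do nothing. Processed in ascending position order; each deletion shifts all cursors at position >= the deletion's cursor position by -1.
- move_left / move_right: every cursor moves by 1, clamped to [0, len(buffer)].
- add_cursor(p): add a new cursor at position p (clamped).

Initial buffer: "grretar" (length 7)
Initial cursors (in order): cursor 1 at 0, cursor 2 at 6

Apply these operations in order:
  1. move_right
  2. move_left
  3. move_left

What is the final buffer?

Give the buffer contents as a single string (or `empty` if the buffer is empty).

Answer: grretar

Derivation:
After op 1 (move_right): buffer="grretar" (len 7), cursors c1@1 c2@7, authorship .......
After op 2 (move_left): buffer="grretar" (len 7), cursors c1@0 c2@6, authorship .......
After op 3 (move_left): buffer="grretar" (len 7), cursors c1@0 c2@5, authorship .......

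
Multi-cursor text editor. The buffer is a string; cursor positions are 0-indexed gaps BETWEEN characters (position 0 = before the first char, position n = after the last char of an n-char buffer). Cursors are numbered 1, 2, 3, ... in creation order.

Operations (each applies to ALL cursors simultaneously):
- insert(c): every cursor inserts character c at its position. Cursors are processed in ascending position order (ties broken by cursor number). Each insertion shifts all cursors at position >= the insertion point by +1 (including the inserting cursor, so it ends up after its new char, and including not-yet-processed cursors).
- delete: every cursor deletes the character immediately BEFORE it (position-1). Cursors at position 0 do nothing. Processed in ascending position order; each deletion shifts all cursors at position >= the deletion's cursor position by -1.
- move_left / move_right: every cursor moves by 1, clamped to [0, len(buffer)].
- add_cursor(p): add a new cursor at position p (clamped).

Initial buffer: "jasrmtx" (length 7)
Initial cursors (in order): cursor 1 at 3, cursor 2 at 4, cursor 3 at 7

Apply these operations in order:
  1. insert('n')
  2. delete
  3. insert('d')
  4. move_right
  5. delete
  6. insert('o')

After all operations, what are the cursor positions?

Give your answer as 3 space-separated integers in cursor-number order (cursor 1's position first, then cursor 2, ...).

After op 1 (insert('n')): buffer="jasnrnmtxn" (len 10), cursors c1@4 c2@6 c3@10, authorship ...1.2...3
After op 2 (delete): buffer="jasrmtx" (len 7), cursors c1@3 c2@4 c3@7, authorship .......
After op 3 (insert('d')): buffer="jasdrdmtxd" (len 10), cursors c1@4 c2@6 c3@10, authorship ...1.2...3
After op 4 (move_right): buffer="jasdrdmtxd" (len 10), cursors c1@5 c2@7 c3@10, authorship ...1.2...3
After op 5 (delete): buffer="jasddtx" (len 7), cursors c1@4 c2@5 c3@7, authorship ...12..
After op 6 (insert('o')): buffer="jasdodotxo" (len 10), cursors c1@5 c2@7 c3@10, authorship ...1122..3

Answer: 5 7 10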